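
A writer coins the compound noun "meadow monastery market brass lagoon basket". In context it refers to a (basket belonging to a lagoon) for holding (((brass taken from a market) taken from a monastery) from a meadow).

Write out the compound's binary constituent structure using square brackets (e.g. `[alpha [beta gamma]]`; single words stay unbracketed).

At the top level: head "basket" (specifically "lagoon basket"); modifier "meadow monastery market brass".
"meadow monastery market brass" → head "brass" (specifically "monastery market brass"), modifier "meadow".
"monastery market brass" → head "brass" (specifically "market brass"), modifier "monastery".
"market brass" → head "brass", modifier "market".
"lagoon basket" → head "basket", modifier "lagoon".
So the structure is [[meadow [monastery [market brass]]] [lagoon basket]].

[[meadow [monastery [market brass]]] [lagoon basket]]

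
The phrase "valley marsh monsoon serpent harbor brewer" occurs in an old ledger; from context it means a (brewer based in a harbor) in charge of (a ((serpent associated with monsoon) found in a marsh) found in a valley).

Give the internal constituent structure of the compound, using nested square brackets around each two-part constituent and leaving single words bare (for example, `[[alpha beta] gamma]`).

The outermost head in the paraphrase is "brewer" (specifically "harbor brewer"), modified by "valley marsh monsoon serpent".
Inside "valley marsh monsoon serpent": head "serpent" (specifically "marsh monsoon serpent"), modifier "valley".
Inside "marsh monsoon serpent": head "serpent" (specifically "monsoon serpent"), modifier "marsh".
Inside "monsoon serpent": head "serpent", modifier "monsoon".
Inside "harbor brewer": head "brewer", modifier "harbor".
So the structure is [[valley [marsh [monsoon serpent]]] [harbor brewer]].

[[valley [marsh [monsoon serpent]]] [harbor brewer]]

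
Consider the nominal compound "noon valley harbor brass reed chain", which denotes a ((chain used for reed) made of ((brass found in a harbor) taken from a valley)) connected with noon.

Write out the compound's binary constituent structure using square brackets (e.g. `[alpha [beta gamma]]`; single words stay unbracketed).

Whole compound: head "chain" (specifically "valley harbor brass reed chain"), modifier "noon".
Inside "valley harbor brass reed chain": head "chain" (specifically "reed chain"), modifier "valley harbor brass".
Inside "valley harbor brass": head "brass" (specifically "harbor brass"), modifier "valley".
Inside "harbor brass": head "brass", modifier "harbor".
Inside "reed chain": head "chain", modifier "reed".
So the structure is [noon [[valley [harbor brass]] [reed chain]]].

[noon [[valley [harbor brass]] [reed chain]]]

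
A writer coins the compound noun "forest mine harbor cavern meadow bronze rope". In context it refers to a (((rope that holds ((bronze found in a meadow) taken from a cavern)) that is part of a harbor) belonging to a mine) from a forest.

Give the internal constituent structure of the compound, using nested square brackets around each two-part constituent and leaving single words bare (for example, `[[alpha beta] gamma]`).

[forest [mine [harbor [[cavern [meadow bronze]] rope]]]]

Overall it is a kind of rope (specifically "mine harbor cavern meadow bronze rope"); the modifier is "forest".
Within "mine harbor cavern meadow bronze rope", the head is "rope" (specifically "harbor cavern meadow bronze rope") and the modifier is "mine".
Within "harbor cavern meadow bronze rope", the head is "rope" (specifically "cavern meadow bronze rope") and the modifier is "harbor".
Within "cavern meadow bronze rope", the head is "rope" and the modifier is "cavern meadow bronze".
Within "cavern meadow bronze", the head is "bronze" (specifically "meadow bronze") and the modifier is "cavern".
Within "meadow bronze", the head is "bronze" and the modifier is "meadow".
Putting it together: [forest [mine [harbor [[cavern [meadow bronze]] rope]]]].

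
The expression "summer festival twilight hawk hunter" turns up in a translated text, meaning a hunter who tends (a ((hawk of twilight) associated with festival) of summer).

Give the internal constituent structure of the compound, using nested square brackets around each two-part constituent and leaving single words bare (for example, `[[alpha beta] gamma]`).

[[summer [festival [twilight hawk]]] hunter]

Whole compound: head "hunter", modifier "summer festival twilight hawk".
"summer festival twilight hawk" → head "hawk" (specifically "festival twilight hawk"), modifier "summer".
"festival twilight hawk" → head "hawk" (specifically "twilight hawk"), modifier "festival".
"twilight hawk" → head "hawk", modifier "twilight".
Assembled: [[summer [festival [twilight hawk]]] hunter].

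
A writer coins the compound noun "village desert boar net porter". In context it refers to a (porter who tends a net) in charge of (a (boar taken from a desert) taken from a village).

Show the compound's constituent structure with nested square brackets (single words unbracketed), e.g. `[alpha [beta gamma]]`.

[[village [desert boar]] [net porter]]

The outermost head in the paraphrase is "porter" (specifically "net porter"), modified by "village desert boar".
Inside "village desert boar": head "boar" (specifically "desert boar"), modifier "village".
Inside "desert boar": head "boar", modifier "desert".
Inside "net porter": head "porter", modifier "net".
So the structure is [[village [desert boar]] [net porter]].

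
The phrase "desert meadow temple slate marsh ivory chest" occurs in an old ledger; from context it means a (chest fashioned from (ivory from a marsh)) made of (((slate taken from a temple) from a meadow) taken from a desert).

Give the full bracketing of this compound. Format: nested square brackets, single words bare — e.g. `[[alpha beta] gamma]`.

Whole compound: head "chest" (specifically "marsh ivory chest"), modifier "desert meadow temple slate".
Within "desert meadow temple slate", the head is "slate" (specifically "meadow temple slate") and the modifier is "desert".
Within "meadow temple slate", the head is "slate" (specifically "temple slate") and the modifier is "meadow".
Within "temple slate", the head is "slate" and the modifier is "temple".
Within "marsh ivory chest", the head is "chest" and the modifier is "marsh ivory".
Within "marsh ivory", the head is "ivory" and the modifier is "marsh".
So the structure is [[desert [meadow [temple slate]]] [[marsh ivory] chest]].

[[desert [meadow [temple slate]]] [[marsh ivory] chest]]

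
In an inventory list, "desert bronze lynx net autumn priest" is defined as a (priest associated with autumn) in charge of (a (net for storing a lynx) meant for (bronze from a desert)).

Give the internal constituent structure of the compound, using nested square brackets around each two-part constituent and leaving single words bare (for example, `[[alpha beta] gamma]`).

Whole compound: head "priest" (specifically "autumn priest"), modifier "desert bronze lynx net".
"desert bronze lynx net" → head "net" (specifically "lynx net"), modifier "desert bronze".
"desert bronze" → head "bronze", modifier "desert".
"lynx net" → head "net", modifier "lynx".
"autumn priest" → head "priest", modifier "autumn".
Putting it together: [[[desert bronze] [lynx net]] [autumn priest]].

[[[desert bronze] [lynx net]] [autumn priest]]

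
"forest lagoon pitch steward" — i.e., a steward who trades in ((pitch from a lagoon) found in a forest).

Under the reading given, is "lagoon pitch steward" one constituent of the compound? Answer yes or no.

no

The top-level split is [forest lagoon pitch] [steward]; the full structure is [[forest [lagoon pitch]] steward].
"lagoon pitch steward" straddles a constituent boundary, so it is not a single unit.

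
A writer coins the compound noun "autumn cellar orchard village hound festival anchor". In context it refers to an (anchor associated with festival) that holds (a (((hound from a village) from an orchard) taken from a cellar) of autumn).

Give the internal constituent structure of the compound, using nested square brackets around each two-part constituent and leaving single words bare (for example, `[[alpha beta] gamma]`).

Overall it is a kind of anchor (specifically "festival anchor"); the modifier is "autumn cellar orchard village hound".
Within "autumn cellar orchard village hound", the head is "hound" (specifically "cellar orchard village hound") and the modifier is "autumn".
Within "cellar orchard village hound", the head is "hound" (specifically "orchard village hound") and the modifier is "cellar".
Within "orchard village hound", the head is "hound" (specifically "village hound") and the modifier is "orchard".
Within "village hound", the head is "hound" and the modifier is "village".
Within "festival anchor", the head is "anchor" and the modifier is "festival".
Putting it together: [[autumn [cellar [orchard [village hound]]]] [festival anchor]].

[[autumn [cellar [orchard [village hound]]]] [festival anchor]]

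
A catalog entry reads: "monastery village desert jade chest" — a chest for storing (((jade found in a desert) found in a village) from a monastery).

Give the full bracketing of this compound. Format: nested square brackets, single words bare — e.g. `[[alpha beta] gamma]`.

[[monastery [village [desert jade]]] chest]

At the top level: head "chest"; modifier "monastery village desert jade".
"monastery village desert jade" → head "jade" (specifically "village desert jade"), modifier "monastery".
"village desert jade" → head "jade" (specifically "desert jade"), modifier "village".
"desert jade" → head "jade", modifier "desert".
So the structure is [[monastery [village [desert jade]]] chest].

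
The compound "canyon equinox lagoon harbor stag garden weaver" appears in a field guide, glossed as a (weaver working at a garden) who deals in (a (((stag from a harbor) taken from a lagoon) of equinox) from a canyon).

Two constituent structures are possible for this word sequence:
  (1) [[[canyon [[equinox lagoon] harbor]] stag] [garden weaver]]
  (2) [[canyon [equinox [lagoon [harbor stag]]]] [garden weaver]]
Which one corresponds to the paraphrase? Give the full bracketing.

The paraphrase's head is the "weaver" part ("garden weaver"); its modifier is "canyon equinox lagoon harbor stag".
That top-level split, carried through the inner groups, gives [[canyon [equinox [lagoon [harbor stag]]]] [garden weaver]].

[[canyon [equinox [lagoon [harbor stag]]]] [garden weaver]]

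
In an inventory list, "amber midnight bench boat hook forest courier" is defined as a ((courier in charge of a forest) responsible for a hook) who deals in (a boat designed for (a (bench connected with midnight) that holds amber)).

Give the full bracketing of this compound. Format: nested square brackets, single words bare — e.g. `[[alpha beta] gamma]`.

Overall it is a kind of courier (specifically "hook forest courier"); the modifier is "amber midnight bench boat".
"amber midnight bench boat" → head "boat", modifier "amber midnight bench".
"amber midnight bench" → head "bench" (specifically "midnight bench"), modifier "amber".
"midnight bench" → head "bench", modifier "midnight".
"hook forest courier" → head "courier" (specifically "forest courier"), modifier "hook".
"forest courier" → head "courier", modifier "forest".
Assembled: [[[amber [midnight bench]] boat] [hook [forest courier]]].

[[[amber [midnight bench]] boat] [hook [forest courier]]]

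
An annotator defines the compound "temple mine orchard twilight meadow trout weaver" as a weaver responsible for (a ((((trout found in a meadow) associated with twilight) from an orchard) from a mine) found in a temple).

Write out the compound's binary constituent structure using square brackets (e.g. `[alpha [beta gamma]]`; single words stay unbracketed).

[[temple [mine [orchard [twilight [meadow trout]]]]] weaver]

Overall it is a kind of weaver; the modifier is "temple mine orchard twilight meadow trout".
"temple mine orchard twilight meadow trout" → head "trout" (specifically "mine orchard twilight meadow trout"), modifier "temple".
"mine orchard twilight meadow trout" → head "trout" (specifically "orchard twilight meadow trout"), modifier "mine".
"orchard twilight meadow trout" → head "trout" (specifically "twilight meadow trout"), modifier "orchard".
"twilight meadow trout" → head "trout" (specifically "meadow trout"), modifier "twilight".
"meadow trout" → head "trout", modifier "meadow".
So the structure is [[temple [mine [orchard [twilight [meadow trout]]]]] weaver].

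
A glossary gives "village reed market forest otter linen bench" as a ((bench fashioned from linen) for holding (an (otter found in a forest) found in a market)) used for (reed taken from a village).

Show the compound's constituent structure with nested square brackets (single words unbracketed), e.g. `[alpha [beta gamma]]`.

Whole compound: head "bench" (specifically "market forest otter linen bench"), modifier "village reed".
Within "village reed", the head is "reed" and the modifier is "village".
Within "market forest otter linen bench", the head is "bench" (specifically "linen bench") and the modifier is "market forest otter".
Within "market forest otter", the head is "otter" (specifically "forest otter") and the modifier is "market".
Within "forest otter", the head is "otter" and the modifier is "forest".
Within "linen bench", the head is "bench" and the modifier is "linen".
Assembled: [[village reed] [[market [forest otter]] [linen bench]]].

[[village reed] [[market [forest otter]] [linen bench]]]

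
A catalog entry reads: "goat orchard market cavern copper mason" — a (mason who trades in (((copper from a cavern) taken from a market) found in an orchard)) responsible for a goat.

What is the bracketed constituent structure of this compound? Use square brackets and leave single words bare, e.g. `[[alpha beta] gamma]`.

[goat [[orchard [market [cavern copper]]] mason]]

At the top level: head "mason" (specifically "orchard market cavern copper mason"); modifier "goat".
Within "orchard market cavern copper mason", the head is "mason" and the modifier is "orchard market cavern copper".
Within "orchard market cavern copper", the head is "copper" (specifically "market cavern copper") and the modifier is "orchard".
Within "market cavern copper", the head is "copper" (specifically "cavern copper") and the modifier is "market".
Within "cavern copper", the head is "copper" and the modifier is "cavern".
Putting it together: [goat [[orchard [market [cavern copper]]] mason]].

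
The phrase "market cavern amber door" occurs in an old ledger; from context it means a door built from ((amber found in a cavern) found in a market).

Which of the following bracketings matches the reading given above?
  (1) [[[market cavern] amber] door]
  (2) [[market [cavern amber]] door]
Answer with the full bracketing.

[[market [cavern amber]] door]

The paraphrase's head is the "door" part ("door"); its modifier is "market cavern amber".
That top-level split, carried through the inner groups, gives [[market [cavern amber]] door].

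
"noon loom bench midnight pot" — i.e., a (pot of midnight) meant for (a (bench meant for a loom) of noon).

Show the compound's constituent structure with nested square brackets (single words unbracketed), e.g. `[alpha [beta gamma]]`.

[[noon [loom bench]] [midnight pot]]

Overall it is a kind of pot (specifically "midnight pot"); the modifier is "noon loom bench".
"noon loom bench" → head "bench" (specifically "loom bench"), modifier "noon".
"loom bench" → head "bench", modifier "loom".
"midnight pot" → head "pot", modifier "midnight".
Assembled: [[noon [loom bench]] [midnight pot]].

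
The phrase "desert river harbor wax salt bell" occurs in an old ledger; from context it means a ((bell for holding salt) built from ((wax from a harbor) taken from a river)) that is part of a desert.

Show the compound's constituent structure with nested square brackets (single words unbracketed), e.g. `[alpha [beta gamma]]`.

[desert [[river [harbor wax]] [salt bell]]]

At the top level: head "bell" (specifically "river harbor wax salt bell"); modifier "desert".
Within "river harbor wax salt bell", the head is "bell" (specifically "salt bell") and the modifier is "river harbor wax".
Within "river harbor wax", the head is "wax" (specifically "harbor wax") and the modifier is "river".
Within "harbor wax", the head is "wax" and the modifier is "harbor".
Within "salt bell", the head is "bell" and the modifier is "salt".
So the structure is [desert [[river [harbor wax]] [salt bell]]].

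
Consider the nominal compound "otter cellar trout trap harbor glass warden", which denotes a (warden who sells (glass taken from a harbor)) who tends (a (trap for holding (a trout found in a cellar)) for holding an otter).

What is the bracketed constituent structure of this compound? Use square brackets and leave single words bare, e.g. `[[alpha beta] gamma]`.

[[otter [[cellar trout] trap]] [[harbor glass] warden]]

Whole compound: head "warden" (specifically "harbor glass warden"), modifier "otter cellar trout trap".
Within "otter cellar trout trap", the head is "trap" (specifically "cellar trout trap") and the modifier is "otter".
Within "cellar trout trap", the head is "trap" and the modifier is "cellar trout".
Within "cellar trout", the head is "trout" and the modifier is "cellar".
Within "harbor glass warden", the head is "warden" and the modifier is "harbor glass".
Within "harbor glass", the head is "glass" and the modifier is "harbor".
So the structure is [[otter [[cellar trout] trap]] [[harbor glass] warden]].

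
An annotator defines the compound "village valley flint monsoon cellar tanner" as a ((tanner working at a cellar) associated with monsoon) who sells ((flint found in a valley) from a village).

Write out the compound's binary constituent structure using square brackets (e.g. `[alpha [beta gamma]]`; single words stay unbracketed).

[[village [valley flint]] [monsoon [cellar tanner]]]

Overall it is a kind of tanner (specifically "monsoon cellar tanner"); the modifier is "village valley flint".
Inside "village valley flint": head "flint" (specifically "valley flint"), modifier "village".
Inside "valley flint": head "flint", modifier "valley".
Inside "monsoon cellar tanner": head "tanner" (specifically "cellar tanner"), modifier "monsoon".
Inside "cellar tanner": head "tanner", modifier "cellar".
Assembled: [[village [valley flint]] [monsoon [cellar tanner]]].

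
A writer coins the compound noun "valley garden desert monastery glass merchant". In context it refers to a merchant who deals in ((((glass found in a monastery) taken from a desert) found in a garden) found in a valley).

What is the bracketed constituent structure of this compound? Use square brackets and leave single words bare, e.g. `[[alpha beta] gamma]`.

[[valley [garden [desert [monastery glass]]]] merchant]

At the top level: head "merchant"; modifier "valley garden desert monastery glass".
Within "valley garden desert monastery glass", the head is "glass" (specifically "garden desert monastery glass") and the modifier is "valley".
Within "garden desert monastery glass", the head is "glass" (specifically "desert monastery glass") and the modifier is "garden".
Within "desert monastery glass", the head is "glass" (specifically "monastery glass") and the modifier is "desert".
Within "monastery glass", the head is "glass" and the modifier is "monastery".
Putting it together: [[valley [garden [desert [monastery glass]]]] merchant].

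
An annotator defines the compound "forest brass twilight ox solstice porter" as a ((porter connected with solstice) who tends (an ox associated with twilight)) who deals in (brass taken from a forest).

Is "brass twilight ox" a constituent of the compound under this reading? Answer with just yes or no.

The top-level split is [forest brass] [twilight ox solstice porter]; the full structure is [[forest brass] [[twilight ox] [solstice porter]]].
"brass twilight ox" straddles a constituent boundary, so it is not a single unit.

no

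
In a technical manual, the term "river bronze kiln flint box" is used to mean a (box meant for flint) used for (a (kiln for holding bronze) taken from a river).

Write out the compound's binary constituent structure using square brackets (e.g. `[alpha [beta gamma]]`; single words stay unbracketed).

[[river [bronze kiln]] [flint box]]

At the top level: head "box" (specifically "flint box"); modifier "river bronze kiln".
"river bronze kiln" → head "kiln" (specifically "bronze kiln"), modifier "river".
"bronze kiln" → head "kiln", modifier "bronze".
"flint box" → head "box", modifier "flint".
Assembled: [[river [bronze kiln]] [flint box]].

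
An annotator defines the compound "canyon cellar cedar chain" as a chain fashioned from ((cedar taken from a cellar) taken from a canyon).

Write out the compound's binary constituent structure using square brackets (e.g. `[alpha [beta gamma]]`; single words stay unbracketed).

[[canyon [cellar cedar]] chain]

The outermost head in the paraphrase is "chain", modified by "canyon cellar cedar".
Inside "canyon cellar cedar": head "cedar" (specifically "cellar cedar"), modifier "canyon".
Inside "cellar cedar": head "cedar", modifier "cellar".
Assembled: [[canyon [cellar cedar]] chain].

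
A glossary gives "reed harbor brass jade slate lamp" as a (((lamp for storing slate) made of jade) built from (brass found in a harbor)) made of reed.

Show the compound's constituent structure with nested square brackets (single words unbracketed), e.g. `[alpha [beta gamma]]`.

At the top level: head "lamp" (specifically "harbor brass jade slate lamp"); modifier "reed".
"harbor brass jade slate lamp" → head "lamp" (specifically "jade slate lamp"), modifier "harbor brass".
"harbor brass" → head "brass", modifier "harbor".
"jade slate lamp" → head "lamp" (specifically "slate lamp"), modifier "jade".
"slate lamp" → head "lamp", modifier "slate".
Putting it together: [reed [[harbor brass] [jade [slate lamp]]]].

[reed [[harbor brass] [jade [slate lamp]]]]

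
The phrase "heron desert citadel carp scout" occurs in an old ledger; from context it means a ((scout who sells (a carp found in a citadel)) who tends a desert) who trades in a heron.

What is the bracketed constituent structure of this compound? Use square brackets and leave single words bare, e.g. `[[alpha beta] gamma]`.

At the top level: head "scout" (specifically "desert citadel carp scout"); modifier "heron".
Inside "desert citadel carp scout": head "scout" (specifically "citadel carp scout"), modifier "desert".
Inside "citadel carp scout": head "scout", modifier "citadel carp".
Inside "citadel carp": head "carp", modifier "citadel".
Assembled: [heron [desert [[citadel carp] scout]]].

[heron [desert [[citadel carp] scout]]]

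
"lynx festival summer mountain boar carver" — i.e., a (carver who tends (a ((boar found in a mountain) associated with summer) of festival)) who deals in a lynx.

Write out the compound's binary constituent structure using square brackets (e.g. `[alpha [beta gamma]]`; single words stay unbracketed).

[lynx [[festival [summer [mountain boar]]] carver]]

The outermost head in the paraphrase is "carver" (specifically "festival summer mountain boar carver"), modified by "lynx".
Inside "festival summer mountain boar carver": head "carver", modifier "festival summer mountain boar".
Inside "festival summer mountain boar": head "boar" (specifically "summer mountain boar"), modifier "festival".
Inside "summer mountain boar": head "boar" (specifically "mountain boar"), modifier "summer".
Inside "mountain boar": head "boar", modifier "mountain".
Putting it together: [lynx [[festival [summer [mountain boar]]] carver]].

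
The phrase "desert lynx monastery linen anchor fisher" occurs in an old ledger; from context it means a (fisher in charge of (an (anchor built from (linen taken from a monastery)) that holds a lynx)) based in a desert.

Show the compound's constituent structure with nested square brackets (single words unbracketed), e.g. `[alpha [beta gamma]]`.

[desert [[lynx [[monastery linen] anchor]] fisher]]

Overall it is a kind of fisher (specifically "lynx monastery linen anchor fisher"); the modifier is "desert".
Inside "lynx monastery linen anchor fisher": head "fisher", modifier "lynx monastery linen anchor".
Inside "lynx monastery linen anchor": head "anchor" (specifically "monastery linen anchor"), modifier "lynx".
Inside "monastery linen anchor": head "anchor", modifier "monastery linen".
Inside "monastery linen": head "linen", modifier "monastery".
Putting it together: [desert [[lynx [[monastery linen] anchor]] fisher]].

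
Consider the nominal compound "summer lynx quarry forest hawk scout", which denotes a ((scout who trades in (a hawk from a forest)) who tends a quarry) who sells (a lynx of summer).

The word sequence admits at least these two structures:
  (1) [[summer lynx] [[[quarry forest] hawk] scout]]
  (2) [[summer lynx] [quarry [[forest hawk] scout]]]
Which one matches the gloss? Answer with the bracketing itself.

[[summer lynx] [quarry [[forest hawk] scout]]]

The paraphrase's head is the "scout" part ("quarry forest hawk scout"); its modifier is "summer lynx".
That top-level split, carried through the inner groups, gives [[summer lynx] [quarry [[forest hawk] scout]]].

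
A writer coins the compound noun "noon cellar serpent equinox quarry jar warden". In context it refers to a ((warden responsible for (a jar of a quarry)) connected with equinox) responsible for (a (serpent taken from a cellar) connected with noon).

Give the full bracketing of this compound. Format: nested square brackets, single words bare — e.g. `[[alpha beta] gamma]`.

[[noon [cellar serpent]] [equinox [[quarry jar] warden]]]

The outermost head in the paraphrase is "warden" (specifically "equinox quarry jar warden"), modified by "noon cellar serpent".
Inside "noon cellar serpent": head "serpent" (specifically "cellar serpent"), modifier "noon".
Inside "cellar serpent": head "serpent", modifier "cellar".
Inside "equinox quarry jar warden": head "warden" (specifically "quarry jar warden"), modifier "equinox".
Inside "quarry jar warden": head "warden", modifier "quarry jar".
Inside "quarry jar": head "jar", modifier "quarry".
Assembled: [[noon [cellar serpent]] [equinox [[quarry jar] warden]]].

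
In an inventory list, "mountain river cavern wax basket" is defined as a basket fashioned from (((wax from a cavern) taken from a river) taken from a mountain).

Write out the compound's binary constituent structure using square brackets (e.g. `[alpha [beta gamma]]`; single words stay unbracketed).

At the top level: head "basket"; modifier "mountain river cavern wax".
Inside "mountain river cavern wax": head "wax" (specifically "river cavern wax"), modifier "mountain".
Inside "river cavern wax": head "wax" (specifically "cavern wax"), modifier "river".
Inside "cavern wax": head "wax", modifier "cavern".
Assembled: [[mountain [river [cavern wax]]] basket].

[[mountain [river [cavern wax]]] basket]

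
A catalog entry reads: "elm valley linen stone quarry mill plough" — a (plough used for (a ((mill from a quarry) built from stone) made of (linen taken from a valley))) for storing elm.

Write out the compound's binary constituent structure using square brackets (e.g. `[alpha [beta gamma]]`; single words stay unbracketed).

Overall it is a kind of plough (specifically "valley linen stone quarry mill plough"); the modifier is "elm".
Within "valley linen stone quarry mill plough", the head is "plough" and the modifier is "valley linen stone quarry mill".
Within "valley linen stone quarry mill", the head is "mill" (specifically "stone quarry mill") and the modifier is "valley linen".
Within "valley linen", the head is "linen" and the modifier is "valley".
Within "stone quarry mill", the head is "mill" (specifically "quarry mill") and the modifier is "stone".
Within "quarry mill", the head is "mill" and the modifier is "quarry".
Assembled: [elm [[[valley linen] [stone [quarry mill]]] plough]].

[elm [[[valley linen] [stone [quarry mill]]] plough]]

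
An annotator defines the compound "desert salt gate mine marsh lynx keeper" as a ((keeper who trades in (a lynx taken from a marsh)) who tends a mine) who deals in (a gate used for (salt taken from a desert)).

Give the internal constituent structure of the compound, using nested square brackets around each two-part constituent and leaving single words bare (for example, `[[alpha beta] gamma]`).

[[[desert salt] gate] [mine [[marsh lynx] keeper]]]

Whole compound: head "keeper" (specifically "mine marsh lynx keeper"), modifier "desert salt gate".
Inside "desert salt gate": head "gate", modifier "desert salt".
Inside "desert salt": head "salt", modifier "desert".
Inside "mine marsh lynx keeper": head "keeper" (specifically "marsh lynx keeper"), modifier "mine".
Inside "marsh lynx keeper": head "keeper", modifier "marsh lynx".
Inside "marsh lynx": head "lynx", modifier "marsh".
Putting it together: [[[desert salt] gate] [mine [[marsh lynx] keeper]]].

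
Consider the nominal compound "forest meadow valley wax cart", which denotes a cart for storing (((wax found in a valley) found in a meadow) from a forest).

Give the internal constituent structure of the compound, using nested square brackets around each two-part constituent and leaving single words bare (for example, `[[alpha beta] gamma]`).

[[forest [meadow [valley wax]]] cart]

Whole compound: head "cart", modifier "forest meadow valley wax".
"forest meadow valley wax" → head "wax" (specifically "meadow valley wax"), modifier "forest".
"meadow valley wax" → head "wax" (specifically "valley wax"), modifier "meadow".
"valley wax" → head "wax", modifier "valley".
So the structure is [[forest [meadow [valley wax]]] cart].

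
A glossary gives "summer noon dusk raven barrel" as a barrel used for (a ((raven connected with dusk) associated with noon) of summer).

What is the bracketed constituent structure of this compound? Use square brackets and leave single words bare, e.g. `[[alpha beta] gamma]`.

At the top level: head "barrel"; modifier "summer noon dusk raven".
Inside "summer noon dusk raven": head "raven" (specifically "noon dusk raven"), modifier "summer".
Inside "noon dusk raven": head "raven" (specifically "dusk raven"), modifier "noon".
Inside "dusk raven": head "raven", modifier "dusk".
Putting it together: [[summer [noon [dusk raven]]] barrel].

[[summer [noon [dusk raven]]] barrel]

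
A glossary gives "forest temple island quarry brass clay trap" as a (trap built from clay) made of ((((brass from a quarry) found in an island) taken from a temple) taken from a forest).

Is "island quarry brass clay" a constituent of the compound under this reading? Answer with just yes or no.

The top-level split is [forest temple island quarry brass] [clay trap]; the full structure is [[forest [temple [island [quarry brass]]]] [clay trap]].
"island quarry brass clay" straddles a constituent boundary, so it is not a single unit.

no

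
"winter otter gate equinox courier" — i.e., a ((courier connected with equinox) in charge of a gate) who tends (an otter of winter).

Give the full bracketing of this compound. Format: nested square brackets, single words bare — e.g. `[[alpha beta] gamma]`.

[[winter otter] [gate [equinox courier]]]

Whole compound: head "courier" (specifically "gate equinox courier"), modifier "winter otter".
"winter otter" → head "otter", modifier "winter".
"gate equinox courier" → head "courier" (specifically "equinox courier"), modifier "gate".
"equinox courier" → head "courier", modifier "equinox".
So the structure is [[winter otter] [gate [equinox courier]]].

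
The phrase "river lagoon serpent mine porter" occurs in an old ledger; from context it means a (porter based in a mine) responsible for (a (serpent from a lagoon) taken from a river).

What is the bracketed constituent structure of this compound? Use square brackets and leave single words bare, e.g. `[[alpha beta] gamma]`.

Whole compound: head "porter" (specifically "mine porter"), modifier "river lagoon serpent".
Within "river lagoon serpent", the head is "serpent" (specifically "lagoon serpent") and the modifier is "river".
Within "lagoon serpent", the head is "serpent" and the modifier is "lagoon".
Within "mine porter", the head is "porter" and the modifier is "mine".
Assembled: [[river [lagoon serpent]] [mine porter]].

[[river [lagoon serpent]] [mine porter]]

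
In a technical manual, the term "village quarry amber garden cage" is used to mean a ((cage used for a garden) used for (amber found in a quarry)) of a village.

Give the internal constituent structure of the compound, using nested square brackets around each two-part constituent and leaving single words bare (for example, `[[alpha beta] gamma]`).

At the top level: head "cage" (specifically "quarry amber garden cage"); modifier "village".
Within "quarry amber garden cage", the head is "cage" (specifically "garden cage") and the modifier is "quarry amber".
Within "quarry amber", the head is "amber" and the modifier is "quarry".
Within "garden cage", the head is "cage" and the modifier is "garden".
Assembled: [village [[quarry amber] [garden cage]]].

[village [[quarry amber] [garden cage]]]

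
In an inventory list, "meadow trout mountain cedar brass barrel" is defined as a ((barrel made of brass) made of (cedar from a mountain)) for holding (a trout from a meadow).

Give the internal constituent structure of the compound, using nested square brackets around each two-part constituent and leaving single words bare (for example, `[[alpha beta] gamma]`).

Overall it is a kind of barrel (specifically "mountain cedar brass barrel"); the modifier is "meadow trout".
Within "meadow trout", the head is "trout" and the modifier is "meadow".
Within "mountain cedar brass barrel", the head is "barrel" (specifically "brass barrel") and the modifier is "mountain cedar".
Within "mountain cedar", the head is "cedar" and the modifier is "mountain".
Within "brass barrel", the head is "barrel" and the modifier is "brass".
So the structure is [[meadow trout] [[mountain cedar] [brass barrel]]].

[[meadow trout] [[mountain cedar] [brass barrel]]]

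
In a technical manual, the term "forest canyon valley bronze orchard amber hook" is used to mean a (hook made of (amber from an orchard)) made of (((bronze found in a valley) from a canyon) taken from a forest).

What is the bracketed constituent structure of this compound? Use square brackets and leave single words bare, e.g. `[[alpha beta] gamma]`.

The outermost head in the paraphrase is "hook" (specifically "orchard amber hook"), modified by "forest canyon valley bronze".
Within "forest canyon valley bronze", the head is "bronze" (specifically "canyon valley bronze") and the modifier is "forest".
Within "canyon valley bronze", the head is "bronze" (specifically "valley bronze") and the modifier is "canyon".
Within "valley bronze", the head is "bronze" and the modifier is "valley".
Within "orchard amber hook", the head is "hook" and the modifier is "orchard amber".
Within "orchard amber", the head is "amber" and the modifier is "orchard".
So the structure is [[forest [canyon [valley bronze]]] [[orchard amber] hook]].

[[forest [canyon [valley bronze]]] [[orchard amber] hook]]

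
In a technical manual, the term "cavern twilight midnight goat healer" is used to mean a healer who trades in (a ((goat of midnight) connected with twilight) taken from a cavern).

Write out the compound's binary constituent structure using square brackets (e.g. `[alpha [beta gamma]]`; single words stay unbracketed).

The outermost head in the paraphrase is "healer", modified by "cavern twilight midnight goat".
Within "cavern twilight midnight goat", the head is "goat" (specifically "twilight midnight goat") and the modifier is "cavern".
Within "twilight midnight goat", the head is "goat" (specifically "midnight goat") and the modifier is "twilight".
Within "midnight goat", the head is "goat" and the modifier is "midnight".
Putting it together: [[cavern [twilight [midnight goat]]] healer].

[[cavern [twilight [midnight goat]]] healer]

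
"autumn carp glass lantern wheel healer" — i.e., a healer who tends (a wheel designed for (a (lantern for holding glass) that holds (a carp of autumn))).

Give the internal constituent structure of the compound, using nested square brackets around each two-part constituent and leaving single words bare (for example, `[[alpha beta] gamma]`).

The outermost head in the paraphrase is "healer", modified by "autumn carp glass lantern wheel".
Within "autumn carp glass lantern wheel", the head is "wheel" and the modifier is "autumn carp glass lantern".
Within "autumn carp glass lantern", the head is "lantern" (specifically "glass lantern") and the modifier is "autumn carp".
Within "autumn carp", the head is "carp" and the modifier is "autumn".
Within "glass lantern", the head is "lantern" and the modifier is "glass".
Assembled: [[[[autumn carp] [glass lantern]] wheel] healer].

[[[[autumn carp] [glass lantern]] wheel] healer]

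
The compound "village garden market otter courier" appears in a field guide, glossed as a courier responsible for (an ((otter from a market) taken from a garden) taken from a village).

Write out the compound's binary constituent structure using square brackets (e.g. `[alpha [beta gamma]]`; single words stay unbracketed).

[[village [garden [market otter]]] courier]

At the top level: head "courier"; modifier "village garden market otter".
Inside "village garden market otter": head "otter" (specifically "garden market otter"), modifier "village".
Inside "garden market otter": head "otter" (specifically "market otter"), modifier "garden".
Inside "market otter": head "otter", modifier "market".
Assembled: [[village [garden [market otter]]] courier].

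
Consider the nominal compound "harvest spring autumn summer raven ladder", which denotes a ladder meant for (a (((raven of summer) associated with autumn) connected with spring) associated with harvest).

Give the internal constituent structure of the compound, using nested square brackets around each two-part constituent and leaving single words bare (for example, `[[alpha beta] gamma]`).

The outermost head in the paraphrase is "ladder", modified by "harvest spring autumn summer raven".
Within "harvest spring autumn summer raven", the head is "raven" (specifically "spring autumn summer raven") and the modifier is "harvest".
Within "spring autumn summer raven", the head is "raven" (specifically "autumn summer raven") and the modifier is "spring".
Within "autumn summer raven", the head is "raven" (specifically "summer raven") and the modifier is "autumn".
Within "summer raven", the head is "raven" and the modifier is "summer".
Assembled: [[harvest [spring [autumn [summer raven]]]] ladder].

[[harvest [spring [autumn [summer raven]]]] ladder]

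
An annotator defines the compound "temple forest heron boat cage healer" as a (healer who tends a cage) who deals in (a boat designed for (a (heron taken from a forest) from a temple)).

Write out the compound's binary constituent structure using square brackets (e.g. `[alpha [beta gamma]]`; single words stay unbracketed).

[[[temple [forest heron]] boat] [cage healer]]

The outermost head in the paraphrase is "healer" (specifically "cage healer"), modified by "temple forest heron boat".
Within "temple forest heron boat", the head is "boat" and the modifier is "temple forest heron".
Within "temple forest heron", the head is "heron" (specifically "forest heron") and the modifier is "temple".
Within "forest heron", the head is "heron" and the modifier is "forest".
Within "cage healer", the head is "healer" and the modifier is "cage".
Assembled: [[[temple [forest heron]] boat] [cage healer]].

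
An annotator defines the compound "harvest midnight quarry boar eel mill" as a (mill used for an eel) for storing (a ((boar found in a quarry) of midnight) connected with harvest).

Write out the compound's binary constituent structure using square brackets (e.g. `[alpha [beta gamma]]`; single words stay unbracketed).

The outermost head in the paraphrase is "mill" (specifically "eel mill"), modified by "harvest midnight quarry boar".
Inside "harvest midnight quarry boar": head "boar" (specifically "midnight quarry boar"), modifier "harvest".
Inside "midnight quarry boar": head "boar" (specifically "quarry boar"), modifier "midnight".
Inside "quarry boar": head "boar", modifier "quarry".
Inside "eel mill": head "mill", modifier "eel".
So the structure is [[harvest [midnight [quarry boar]]] [eel mill]].

[[harvest [midnight [quarry boar]]] [eel mill]]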